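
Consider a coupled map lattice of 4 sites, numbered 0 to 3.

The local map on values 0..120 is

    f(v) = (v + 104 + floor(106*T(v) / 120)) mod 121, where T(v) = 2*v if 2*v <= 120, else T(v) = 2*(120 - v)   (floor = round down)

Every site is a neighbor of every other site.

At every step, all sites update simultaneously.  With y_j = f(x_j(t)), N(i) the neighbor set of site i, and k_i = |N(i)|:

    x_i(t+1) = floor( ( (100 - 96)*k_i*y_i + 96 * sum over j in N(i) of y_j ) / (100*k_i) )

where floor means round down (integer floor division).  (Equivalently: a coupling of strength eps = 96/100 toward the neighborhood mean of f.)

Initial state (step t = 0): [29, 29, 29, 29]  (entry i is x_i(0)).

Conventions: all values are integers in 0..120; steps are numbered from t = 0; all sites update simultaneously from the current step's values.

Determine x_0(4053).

Answer: x_0(4053) = 111
Key observation: The state at step 10, [109, 109, 109, 109], reappears at step 12: the system is in a cycle of period 2 from step 10 on.  Therefore the state at step 4053 equals the state at step 10 + ((4053 - 10) mod 2) = 11, which is [111, 111, 111, 111].

Derivation:
t=0: [29, 29, 29, 29]
t=1: [63, 63, 63, 63]
t=2: [25, 25, 25, 25]
t=3: [52, 52, 52, 52]
t=4: [5, 5, 5, 5]
t=5: [117, 117, 117, 117]
t=6: [105, 105, 105, 105]
t=7: [114, 114, 114, 114]
t=8: [107, 107, 107, 107]
t=9: [112, 112, 112, 112]
t=10: [109, 109, 109, 109]
t=11: [111, 111, 111, 111]
t=12: [109, 109, 109, 109]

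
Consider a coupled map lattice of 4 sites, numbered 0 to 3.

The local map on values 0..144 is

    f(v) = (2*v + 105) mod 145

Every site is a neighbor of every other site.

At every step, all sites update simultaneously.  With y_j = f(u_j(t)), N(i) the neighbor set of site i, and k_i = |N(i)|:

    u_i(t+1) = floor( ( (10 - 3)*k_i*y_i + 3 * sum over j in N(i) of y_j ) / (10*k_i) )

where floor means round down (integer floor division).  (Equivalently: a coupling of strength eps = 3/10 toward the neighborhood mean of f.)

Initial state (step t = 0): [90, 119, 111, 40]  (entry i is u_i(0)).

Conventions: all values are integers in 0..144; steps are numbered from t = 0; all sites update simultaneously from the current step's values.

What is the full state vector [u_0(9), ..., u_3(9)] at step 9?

Simulating step by step:
t=0: [90, 119, 111, 40]
t=1: [111, 58, 49, 51]
t=2: [45, 68, 58, 60]
t=3: [60, 87, 75, 78]
t=4: [92, 124, 110, 113]
t=5: [114, 66, 49, 52]
t=6: [51, 80, 60, 64]
t=7: [72, 107, 83, 87]
t=8: [101, 56, 114, 119]
t=9: [28, 61, 44, 50]

Answer: [28, 61, 44, 50]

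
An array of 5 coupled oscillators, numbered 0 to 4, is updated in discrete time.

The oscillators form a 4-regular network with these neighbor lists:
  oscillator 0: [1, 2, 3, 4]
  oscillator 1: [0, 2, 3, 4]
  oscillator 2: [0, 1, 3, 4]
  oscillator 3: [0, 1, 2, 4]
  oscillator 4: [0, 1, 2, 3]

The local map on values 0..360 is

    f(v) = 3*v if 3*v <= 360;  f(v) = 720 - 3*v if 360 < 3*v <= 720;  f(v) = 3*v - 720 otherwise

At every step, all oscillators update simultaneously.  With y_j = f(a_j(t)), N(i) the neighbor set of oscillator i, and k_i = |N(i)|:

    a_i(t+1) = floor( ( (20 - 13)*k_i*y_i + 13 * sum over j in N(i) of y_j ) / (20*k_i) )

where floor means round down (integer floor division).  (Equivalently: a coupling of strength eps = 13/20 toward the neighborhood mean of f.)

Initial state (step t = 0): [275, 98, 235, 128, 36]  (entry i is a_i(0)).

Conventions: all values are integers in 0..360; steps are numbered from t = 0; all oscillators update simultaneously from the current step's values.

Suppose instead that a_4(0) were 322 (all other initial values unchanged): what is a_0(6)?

Answer: a_0(6) = 167
Key observation: This trace re-runs the system from the modified initial state.

Derivation:
t=0: [275, 98, 235, 128, 322]
t=1: [181, 216, 164, 224, 207]
t=2: [134, 114, 144, 110, 119]
t=3: [325, 329, 319, 327, 332]
t=4: [258, 260, 255, 259, 262]
t=5: [55, 57, 54, 56, 58]
t=6: [167, 168, 166, 168, 169]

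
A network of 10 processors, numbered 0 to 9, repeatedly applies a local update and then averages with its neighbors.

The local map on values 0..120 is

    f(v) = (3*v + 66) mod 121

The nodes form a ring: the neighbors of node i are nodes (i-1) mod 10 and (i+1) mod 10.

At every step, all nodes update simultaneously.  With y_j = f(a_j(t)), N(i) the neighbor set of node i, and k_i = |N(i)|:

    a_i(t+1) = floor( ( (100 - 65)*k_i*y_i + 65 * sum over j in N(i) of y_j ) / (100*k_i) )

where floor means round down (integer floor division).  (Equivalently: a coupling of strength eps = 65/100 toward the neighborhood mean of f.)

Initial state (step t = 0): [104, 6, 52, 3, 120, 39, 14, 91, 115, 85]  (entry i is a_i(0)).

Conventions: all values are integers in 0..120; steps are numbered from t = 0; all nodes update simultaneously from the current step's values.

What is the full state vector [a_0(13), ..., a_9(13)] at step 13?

Answer: [69, 69, 46, 41, 23, 52, 57, 58, 38, 58]

Derivation:
t=0: [104, 6, 52, 3, 120, 39, 14, 91, 115, 85]
t=1: [58, 67, 87, 79, 66, 77, 89, 84, 74, 48]
t=2: [78, 75, 57, 56, 45, 55, 74, 71, 69, 84]
t=3: [60, 73, 93, 103, 100, 79, 63, 37, 47, 55]
t=4: [51, 49, 53, 38, 24, 26, 42, 51, 84, 67]
t=5: [72, 97, 85, 59, 32, 36, 64, 82, 66, 65]
t=6: [57, 78, 65, 39, 31, 37, 45, 36, 36, 26]
t=7: [66, 64, 45, 40, 51, 57, 63, 61, 43, 62]
t=8: [16, 38, 54, 80, 93, 76, 44, 30, 31, 34]
t=9: [74, 92, 77, 90, 73, 76, 55, 49, 39, 65]
t=10: [54, 67, 82, 64, 62, 67, 85, 88, 57, 41]
t=11: [67, 66, 37, 31, 16, 37, 64, 94, 91, 96]
t=12: [52, 34, 39, 68, 70, 61, 58, 73, 104, 78]
t=13: [69, 69, 46, 41, 23, 52, 57, 58, 38, 58]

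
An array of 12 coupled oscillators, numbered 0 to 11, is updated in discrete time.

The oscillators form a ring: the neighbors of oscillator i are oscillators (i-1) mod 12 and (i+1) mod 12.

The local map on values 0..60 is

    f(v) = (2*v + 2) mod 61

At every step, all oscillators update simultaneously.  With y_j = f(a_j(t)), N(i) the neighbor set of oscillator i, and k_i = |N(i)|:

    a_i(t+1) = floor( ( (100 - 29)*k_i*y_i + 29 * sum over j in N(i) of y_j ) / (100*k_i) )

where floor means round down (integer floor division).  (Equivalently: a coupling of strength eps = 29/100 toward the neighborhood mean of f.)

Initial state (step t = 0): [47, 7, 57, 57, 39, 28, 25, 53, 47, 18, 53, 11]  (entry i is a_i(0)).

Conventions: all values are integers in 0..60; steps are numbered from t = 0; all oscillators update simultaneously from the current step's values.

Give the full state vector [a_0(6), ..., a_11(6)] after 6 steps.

Simulating step by step:
t=0: [47, 7, 57, 57, 39, 28, 25, 53, 47, 18, 53, 11]
t=1: [30, 24, 49, 49, 29, 51, 52, 45, 37, 38, 42, 28]
t=2: [16, 41, 40, 42, 54, 45, 42, 30, 17, 17, 28, 44]
t=3: [31, 24, 21, 27, 42, 32, 22, 9, 30, 39, 50, 33]
t=4: [10, 42, 46, 49, 26, 13, 36, 21, 6, 19, 32, 11]
t=5: [22, 25, 32, 40, 48, 29, 19, 35, 22, 31, 12, 20]
t=6: [46, 44, 14, 21, 38, 53, 38, 20, 34, 12, 24, 40]

Answer: [46, 44, 14, 21, 38, 53, 38, 20, 34, 12, 24, 40]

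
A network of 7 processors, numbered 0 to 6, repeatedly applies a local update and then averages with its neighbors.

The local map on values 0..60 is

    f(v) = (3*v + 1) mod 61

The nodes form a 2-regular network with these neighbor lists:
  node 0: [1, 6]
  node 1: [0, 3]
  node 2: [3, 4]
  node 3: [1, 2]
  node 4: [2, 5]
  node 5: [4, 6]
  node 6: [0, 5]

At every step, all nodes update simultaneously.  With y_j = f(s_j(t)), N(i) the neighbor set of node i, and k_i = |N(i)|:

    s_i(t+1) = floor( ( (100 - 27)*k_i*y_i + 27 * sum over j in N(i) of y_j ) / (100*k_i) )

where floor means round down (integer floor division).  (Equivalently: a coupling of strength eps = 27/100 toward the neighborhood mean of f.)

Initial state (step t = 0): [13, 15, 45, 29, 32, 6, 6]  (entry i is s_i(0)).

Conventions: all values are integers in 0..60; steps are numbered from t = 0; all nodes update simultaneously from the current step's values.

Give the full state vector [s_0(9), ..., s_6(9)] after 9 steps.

Simulating step by step:
t=0: [13, 15, 45, 29, 32, 6, 6]
t=1: [37, 42, 18, 27, 30, 21, 21]
t=2: [38, 13, 47, 23, 29, 6, 9]
t=3: [48, 37, 19, 14, 24, 21, 30]
t=4: [27, 46, 49, 46, 16, 7, 25]
t=5: [19, 17, 27, 18, 42, 24, 16]
t=6: [55, 53, 23, 50, 8, 16, 45]
t=7: [39, 37, 13, 27, 26, 41, 22]
t=8: [49, 47, 34, 27, 18, 4, 12]
t=9: [26, 20, 40, 23, 47, 21, 32]

Answer: [26, 20, 40, 23, 47, 21, 32]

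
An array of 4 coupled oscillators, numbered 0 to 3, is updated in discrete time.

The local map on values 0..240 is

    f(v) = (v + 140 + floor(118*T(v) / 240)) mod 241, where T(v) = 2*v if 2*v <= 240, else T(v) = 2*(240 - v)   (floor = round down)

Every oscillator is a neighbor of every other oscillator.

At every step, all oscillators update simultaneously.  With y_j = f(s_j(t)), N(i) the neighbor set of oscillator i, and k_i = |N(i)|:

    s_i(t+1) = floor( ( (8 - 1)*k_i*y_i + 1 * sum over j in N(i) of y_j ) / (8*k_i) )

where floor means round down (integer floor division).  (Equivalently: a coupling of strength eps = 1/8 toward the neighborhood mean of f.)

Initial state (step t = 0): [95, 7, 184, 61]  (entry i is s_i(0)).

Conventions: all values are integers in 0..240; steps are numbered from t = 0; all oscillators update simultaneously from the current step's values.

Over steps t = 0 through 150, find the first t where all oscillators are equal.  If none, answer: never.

Simulating step by step:
t=0: [95, 7, 184, 61]  (not all equal)
t=1: [89, 144, 131, 32]  (not all equal)
t=2: [85, 137, 137, 192]  (not all equal)
t=3: [75, 134, 134, 134]  (not all equal)
t=4: [58, 133, 133, 133]  (not all equal)
t=5: [29, 131, 131, 131]  (not all equal)
t=6: [189, 139, 139, 139]  (not all equal)
t=7: [137, 137, 137, 137]  (all equal)

Answer: 7
Key observation: Synchronization is absorbing here: once all oscillators are equal they stay equal, and step 7 is the first all-equal step.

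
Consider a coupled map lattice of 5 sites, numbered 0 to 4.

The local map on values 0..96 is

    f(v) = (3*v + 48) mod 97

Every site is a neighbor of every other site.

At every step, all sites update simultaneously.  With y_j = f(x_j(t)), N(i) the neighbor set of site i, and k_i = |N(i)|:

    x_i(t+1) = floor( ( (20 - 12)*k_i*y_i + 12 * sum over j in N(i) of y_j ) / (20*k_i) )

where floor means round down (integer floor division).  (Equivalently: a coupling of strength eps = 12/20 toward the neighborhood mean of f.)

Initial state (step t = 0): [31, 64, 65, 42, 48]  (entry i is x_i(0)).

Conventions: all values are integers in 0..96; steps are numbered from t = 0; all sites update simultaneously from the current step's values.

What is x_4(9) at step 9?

Simulating step by step:
t=0: [31, 64, 65, 42, 48]
t=1: [57, 58, 58, 65, 70]
t=2: [35, 36, 36, 41, 45]
t=3: [64, 64, 64, 68, 71]
t=4: [50, 50, 50, 53, 56]
t=5: [8, 8, 8, 10, 12]
t=6: [74, 74, 74, 76, 77]
t=7: [78, 78, 78, 79, 80]
t=8: [89, 89, 89, 90, 90]
t=9: [24, 24, 24, 25, 25]

Answer: x_4(9) = 25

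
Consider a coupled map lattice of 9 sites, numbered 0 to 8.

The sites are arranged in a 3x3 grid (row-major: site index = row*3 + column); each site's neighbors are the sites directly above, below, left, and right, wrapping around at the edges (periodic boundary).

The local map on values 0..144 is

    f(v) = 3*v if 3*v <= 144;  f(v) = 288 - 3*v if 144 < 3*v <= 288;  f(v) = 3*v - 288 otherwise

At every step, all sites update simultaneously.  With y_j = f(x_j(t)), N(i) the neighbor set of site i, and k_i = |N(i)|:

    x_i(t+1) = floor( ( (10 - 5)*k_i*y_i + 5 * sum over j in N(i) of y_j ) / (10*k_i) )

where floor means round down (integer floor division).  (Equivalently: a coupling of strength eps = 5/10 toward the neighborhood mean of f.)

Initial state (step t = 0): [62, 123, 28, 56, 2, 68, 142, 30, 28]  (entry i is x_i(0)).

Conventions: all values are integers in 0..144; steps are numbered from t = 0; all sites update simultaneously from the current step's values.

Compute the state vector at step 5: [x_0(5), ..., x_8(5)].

Answer: [100, 83, 90, 130, 117, 119, 123, 109, 112]

Derivation:
t=0: [62, 123, 28, 56, 2, 68, 142, 30, 28]
t=1: [103, 75, 85, 101, 49, 78, 118, 83, 91]
t=2: [32, 60, 35, 42, 91, 52, 44, 55, 31]
t=3: [106, 96, 106, 109, 68, 108, 120, 105, 108]
t=4: [32, 21, 27, 47, 54, 41, 52, 37, 38]
t=5: [100, 83, 90, 130, 117, 119, 123, 109, 112]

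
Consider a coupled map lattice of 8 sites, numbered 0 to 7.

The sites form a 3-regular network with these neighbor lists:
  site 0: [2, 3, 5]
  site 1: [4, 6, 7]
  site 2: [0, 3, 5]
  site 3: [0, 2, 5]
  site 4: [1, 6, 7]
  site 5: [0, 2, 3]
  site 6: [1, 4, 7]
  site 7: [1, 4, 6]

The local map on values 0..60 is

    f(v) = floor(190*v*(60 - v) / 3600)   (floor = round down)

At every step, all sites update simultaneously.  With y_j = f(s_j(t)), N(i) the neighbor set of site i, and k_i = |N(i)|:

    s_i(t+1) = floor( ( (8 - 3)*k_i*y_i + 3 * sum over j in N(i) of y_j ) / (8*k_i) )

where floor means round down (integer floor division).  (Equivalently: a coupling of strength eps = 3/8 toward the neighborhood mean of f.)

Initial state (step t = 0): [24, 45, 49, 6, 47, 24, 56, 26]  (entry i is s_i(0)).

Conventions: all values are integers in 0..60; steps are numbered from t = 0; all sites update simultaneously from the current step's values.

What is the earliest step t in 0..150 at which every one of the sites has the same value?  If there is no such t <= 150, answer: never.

Simulating step by step:
t=0: [24, 45, 49, 6, 47, 24, 56, 26]  (not all equal)
t=1: [39, 33, 30, 25, 31, 39, 21, 38]  (not all equal)
t=2: [43, 46, 45, 45, 46, 43, 44, 44]  (not all equal)
t=3: [37, 34, 35, 35, 34, 37, 36, 36]  (not all equal)
t=4: [44, 45, 45, 45, 45, 44, 45, 45]  (not all equal)
t=5: [36, 35, 35, 35, 35, 36, 35, 35]  (not all equal)
t=6: [45, 46, 45, 45, 46, 45, 46, 46]  (not all equal)
t=7: [35, 33, 35, 35, 33, 35, 33, 33]  (not all equal)
t=8: [46, 47, 46, 46, 47, 46, 47, 47]  (not all equal)
t=9: [33, 32, 33, 33, 32, 33, 32, 32]  (not all equal)
t=10: [47, 47, 47, 47, 47, 47, 47, 47]  (all equal)

Answer: 10
Key observation: Synchronization is absorbing here: once all sites are equal they stay equal, and step 10 is the first all-equal step.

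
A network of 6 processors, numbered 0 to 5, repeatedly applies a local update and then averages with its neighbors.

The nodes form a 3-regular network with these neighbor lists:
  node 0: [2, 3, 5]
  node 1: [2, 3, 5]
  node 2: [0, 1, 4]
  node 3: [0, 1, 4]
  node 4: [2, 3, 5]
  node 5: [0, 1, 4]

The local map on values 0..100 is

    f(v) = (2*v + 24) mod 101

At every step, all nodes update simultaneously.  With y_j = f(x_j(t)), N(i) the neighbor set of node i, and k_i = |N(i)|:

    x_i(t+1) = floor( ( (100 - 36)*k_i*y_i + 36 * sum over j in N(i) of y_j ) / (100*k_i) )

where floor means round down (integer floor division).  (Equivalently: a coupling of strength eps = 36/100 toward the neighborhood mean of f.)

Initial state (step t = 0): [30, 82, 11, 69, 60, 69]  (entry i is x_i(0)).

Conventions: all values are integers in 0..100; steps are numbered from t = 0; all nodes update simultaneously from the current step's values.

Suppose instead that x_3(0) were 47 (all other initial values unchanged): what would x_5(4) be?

Simulating step by step:
t=0: [30, 82, 11, 47, 60, 69]
t=1: [68, 70, 55, 36, 42, 64]
t=2: [59, 61, 36, 76, 26, 48]
t=3: [49, 51, 80, 67, 71, 31]
t=4: [40, 43, 66, 49, 68, 68]

Answer: x_5(4) = 68
Key observation: This trace re-runs the system from the modified initial state.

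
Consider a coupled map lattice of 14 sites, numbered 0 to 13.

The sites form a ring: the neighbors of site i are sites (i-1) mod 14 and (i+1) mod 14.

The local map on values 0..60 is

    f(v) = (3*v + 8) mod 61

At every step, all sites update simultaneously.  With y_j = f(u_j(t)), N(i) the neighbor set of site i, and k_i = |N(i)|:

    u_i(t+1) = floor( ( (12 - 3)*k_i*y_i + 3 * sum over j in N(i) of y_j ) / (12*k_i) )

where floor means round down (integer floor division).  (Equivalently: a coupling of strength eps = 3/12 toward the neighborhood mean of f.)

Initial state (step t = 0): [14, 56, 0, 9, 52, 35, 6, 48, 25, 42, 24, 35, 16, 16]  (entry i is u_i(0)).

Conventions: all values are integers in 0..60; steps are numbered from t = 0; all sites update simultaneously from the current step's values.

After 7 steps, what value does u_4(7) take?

Answer: u_4(7) = 14

Derivation:
t=0: [14, 56, 0, 9, 52, 35, 6, 48, 25, 42, 24, 35, 16, 16]
t=1: [51, 47, 17, 32, 42, 47, 29, 28, 21, 14, 22, 48, 55, 55]
t=2: [39, 32, 53, 41, 17, 26, 32, 28, 17, 40, 19, 30, 48, 49]
t=3: [11, 38, 40, 19, 48, 31, 39, 36, 48, 12, 8, 32, 31, 28]
t=4: [34, 5, 5, 7, 28, 34, 14, 45, 34, 40, 34, 41, 39, 33]
t=5: [45, 26, 23, 28, 33, 46, 46, 28, 40, 16, 38, 13, 9, 41]
t=6: [20, 23, 19, 31, 41, 26, 24, 27, 15, 42, 12, 39, 33, 13]
t=7: [13, 13, 10, 31, 14, 22, 20, 30, 44, 21, 34, 13, 40, 41]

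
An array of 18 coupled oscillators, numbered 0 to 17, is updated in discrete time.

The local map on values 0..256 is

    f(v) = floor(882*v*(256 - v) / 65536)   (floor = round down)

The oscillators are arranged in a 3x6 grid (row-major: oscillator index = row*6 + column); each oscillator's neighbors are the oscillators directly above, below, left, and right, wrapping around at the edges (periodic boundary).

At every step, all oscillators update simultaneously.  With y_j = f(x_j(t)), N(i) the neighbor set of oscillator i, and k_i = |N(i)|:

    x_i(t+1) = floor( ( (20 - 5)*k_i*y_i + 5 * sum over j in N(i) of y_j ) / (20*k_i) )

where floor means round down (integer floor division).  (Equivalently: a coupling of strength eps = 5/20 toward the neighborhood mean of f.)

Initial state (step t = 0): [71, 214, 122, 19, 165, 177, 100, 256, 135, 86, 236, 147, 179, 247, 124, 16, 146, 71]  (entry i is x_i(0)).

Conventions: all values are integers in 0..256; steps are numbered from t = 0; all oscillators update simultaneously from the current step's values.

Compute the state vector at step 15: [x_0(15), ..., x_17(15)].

Simulating step by step:
t=0: [71, 214, 122, 19, 165, 177, 100, 256, 135, 86, 236, 147, 179, 247, 124, 16, 146, 71]
t=1: [175, 116, 203, 86, 184, 189, 192, 36, 204, 171, 99, 201, 175, 54, 197, 81, 192, 182]
t=2: [188, 200, 152, 191, 179, 171, 163, 121, 144, 192, 199, 156, 185, 151, 155, 187, 171, 177]
t=3: [174, 163, 205, 171, 183, 193, 201, 213, 213, 168, 161, 202, 180, 206, 208, 175, 189, 189]
t=4: [187, 190, 146, 190, 180, 165, 151, 130, 129, 193, 197, 152, 178, 143, 137, 186, 174, 168]
t=5: [177, 177, 210, 172, 182, 199, 209, 216, 216, 167, 163, 207, 189, 212, 216, 177, 188, 198]
t=6: [181, 175, 135, 189, 180, 155, 137, 122, 122, 193, 196, 142, 164, 130, 121, 183, 174, 154]
t=7: [187, 195, 214, 174, 183, 207, 215, 218, 216, 167, 165, 212, 204, 217, 216, 180, 189, 209]
t=8: [164, 152, 126, 186, 178, 140, 122, 114, 121, 193, 193, 130, 140, 117, 120, 180, 171, 134]
t=9: [206, 212, 216, 178, 186, 215, 218, 217, 215, 168, 170, 216, 217, 217, 216, 185, 193, 218]
t=10: [132, 123, 121, 181, 172, 122, 113, 113, 122, 190, 187, 120, 114, 113, 119, 173, 163, 115]
t=11: [219, 219, 216, 184, 194, 218, 217, 217, 216, 174, 178, 216, 217, 217, 217, 193, 201, 217]
t=12: [109, 109, 119, 173, 159, 114, 112, 112, 120, 184, 178, 119, 112, 112, 116, 161, 149, 115]
t=13: [215, 215, 217, 195, 205, 216, 217, 217, 216, 183, 190, 216, 216, 216, 217, 203, 211, 217]
t=14: [117, 117, 116, 156, 140, 117, 113, 113, 119, 171, 161, 118, 115, 115, 115, 144, 130, 114]
t=15: [217, 217, 217, 209, 216, 218, 217, 217, 217, 199, 207, 217, 217, 217, 218, 215, 218, 217]

Answer: [217, 217, 217, 209, 216, 218, 217, 217, 217, 199, 207, 217, 217, 217, 218, 215, 218, 217]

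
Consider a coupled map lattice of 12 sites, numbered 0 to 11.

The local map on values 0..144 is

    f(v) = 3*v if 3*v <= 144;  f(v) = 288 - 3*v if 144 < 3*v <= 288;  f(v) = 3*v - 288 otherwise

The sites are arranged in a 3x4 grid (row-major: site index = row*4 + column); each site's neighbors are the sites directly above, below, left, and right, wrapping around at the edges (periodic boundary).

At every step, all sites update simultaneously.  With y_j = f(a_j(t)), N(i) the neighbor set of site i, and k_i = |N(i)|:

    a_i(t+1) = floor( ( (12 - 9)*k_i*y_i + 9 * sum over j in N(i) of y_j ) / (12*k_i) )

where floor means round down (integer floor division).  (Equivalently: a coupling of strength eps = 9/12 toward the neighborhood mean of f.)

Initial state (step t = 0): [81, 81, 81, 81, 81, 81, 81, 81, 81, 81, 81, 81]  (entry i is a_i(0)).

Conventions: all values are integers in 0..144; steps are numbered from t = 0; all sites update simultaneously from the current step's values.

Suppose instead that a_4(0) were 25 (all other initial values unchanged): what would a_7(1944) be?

Answer: a_7(1944) = 105
Key observation: The state at step 10, [2, 3, 2, 3, 3, 2, 3, 2, 2, 3, 2, 3], reappears at step 20: the system is in a cycle of period 10 from step 10 on.  Therefore the state at step 1944 equals the state at step 10 + ((1944 - 10) mod 10) = 14, which is [105, 104, 105, 104, 104, 105, 104, 105, 105, 104, 105, 104].

Derivation:
t=0: [81, 81, 81, 81, 25, 81, 81, 81, 81, 81, 81, 81]
t=1: [50, 45, 45, 45, 52, 50, 45, 50, 50, 45, 45, 45]
t=2: [135, 136, 135, 136, 136, 135, 136, 135, 135, 136, 135, 136]
t=3: [118, 118, 118, 118, 117, 119, 117, 119, 118, 118, 118, 118]
t=4: [65, 66, 65, 66, 66, 65, 66, 65, 65, 66, 65, 66]
t=5: [91, 91, 91, 91, 92, 90, 92, 90, 91, 91, 91, 91]
t=6: [14, 15, 14, 15, 15, 14, 15, 14, 14, 15, 14, 15]
t=7: [43, 43, 43, 43, 42, 44, 42, 44, 43, 43, 43, 43]
t=8: [128, 129, 128, 129, 129, 128, 129, 128, 128, 129, 128, 129]
t=9: [97, 97, 97, 97, 96, 98, 96, 98, 97, 97, 97, 97]
t=10: [2, 3, 2, 3, 3, 2, 3, 2, 2, 3, 2, 3]
t=11: [7, 7, 7, 7, 6, 8, 6, 8, 7, 7, 7, 7]
t=12: [20, 21, 20, 21, 21, 20, 21, 20, 20, 21, 20, 21]
t=13: [61, 61, 61, 61, 60, 62, 60, 62, 61, 61, 61, 61]
t=14: [105, 104, 105, 104, 104, 105, 104, 105, 105, 104, 105, 104]
t=15: [25, 25, 25, 25, 26, 24, 26, 24, 25, 25, 25, 25]
t=16: [75, 74, 75, 74, 74, 75, 74, 75, 75, 74, 75, 74]
t=17: [64, 64, 64, 64, 63, 65, 63, 65, 64, 64, 64, 64]
t=18: [96, 95, 96, 95, 95, 96, 95, 96, 96, 95, 96, 95]
t=19: [1, 1, 1, 1, 0, 2, 0, 2, 1, 1, 1, 1]
t=20: [2, 3, 2, 3, 3, 2, 3, 2, 2, 3, 2, 3]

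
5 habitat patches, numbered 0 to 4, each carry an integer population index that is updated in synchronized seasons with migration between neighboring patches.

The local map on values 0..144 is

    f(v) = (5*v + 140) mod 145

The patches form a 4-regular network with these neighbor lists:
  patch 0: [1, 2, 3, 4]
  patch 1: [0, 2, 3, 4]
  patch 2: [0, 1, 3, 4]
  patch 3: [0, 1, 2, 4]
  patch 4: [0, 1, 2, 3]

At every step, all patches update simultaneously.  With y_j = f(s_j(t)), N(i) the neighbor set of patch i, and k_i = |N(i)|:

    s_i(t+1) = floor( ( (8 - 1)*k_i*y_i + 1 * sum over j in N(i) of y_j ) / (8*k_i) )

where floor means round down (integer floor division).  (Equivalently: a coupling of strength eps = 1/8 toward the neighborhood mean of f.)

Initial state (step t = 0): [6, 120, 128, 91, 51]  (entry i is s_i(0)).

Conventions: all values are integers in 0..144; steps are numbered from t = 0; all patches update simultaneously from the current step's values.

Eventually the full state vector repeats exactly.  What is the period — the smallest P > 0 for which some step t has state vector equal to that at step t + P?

Answer: 14
Key observation: The state at step 39, [120, 120, 120, 120, 120], reappears at step 53 — and no state repeats earlier — so the cycle the system enters has period 14.

Derivation:
t=0: [6, 120, 128, 91, 51]
t=1: [27, 19, 53, 19, 95]
t=2: [124, 90, 111, 90, 43]
t=3: [36, 15, 104, 15, 62]
t=4: [33, 67, 75, 67, 20]
t=5: [21, 42, 75, 42, 88]
t=6: [93, 60, 76, 60, 9]
t=7: [26, 9, 76, 9, 38]
t=8: [115, 44, 82, 44, 44]
t=9: [128, 73, 111, 73, 73]
t=10: [58, 70, 108, 70, 70]
t=11: [130, 59, 97, 59, 59]
t=12: [58, 3, 41, 3, 3]
t=13: [125, 15, 53, 15, 15]
t=14: [45, 70, 108, 70, 70]
t=15: [73, 57, 95, 57, 57]
t=16: [75, 129, 45, 129, 129]
t=17: [77, 61, 73, 61, 61]
t=18: [81, 14, 65, 14, 14]
t=19: [103, 65, 35, 65, 65]
t=20: [69, 31, 27, 31, 31]
t=21: [48, 10, 115, 10, 10]
t=22: [87, 49, 125, 49, 49]
t=23: [132, 94, 48, 94, 94]
t=24: [71, 33, 83, 33, 33]
t=25: [57, 19, 108, 19, 19]
t=26: [129, 91, 100, 91, 91]
t=27: [55, 17, 55, 17, 17]
t=28: [120, 82, 120, 82, 82]
t=29: [24, 108, 24, 108, 108]
t=30: [113, 100, 113, 100, 100]
t=31: [118, 64, 118, 64, 64]
t=32: [6, 23, 6, 23, 23]
t=33: [32, 104, 32, 104, 104]
t=34: [16, 75, 16, 75, 75]
t=35: [75, 79, 75, 79, 79]
t=36: [81, 98, 81, 98, 98]
t=37: [104, 53, 104, 53, 53]
t=38: [83, 112, 83, 112, 112]
t=39: [120, 120, 120, 120, 120]
t=40: [15, 15, 15, 15, 15]
t=41: [70, 70, 70, 70, 70]
t=42: [55, 55, 55, 55, 55]
t=43: [125, 125, 125, 125, 125]
t=44: [40, 40, 40, 40, 40]
t=45: [50, 50, 50, 50, 50]
t=46: [100, 100, 100, 100, 100]
t=47: [60, 60, 60, 60, 60]
t=48: [5, 5, 5, 5, 5]
t=49: [20, 20, 20, 20, 20]
t=50: [95, 95, 95, 95, 95]
t=51: [35, 35, 35, 35, 35]
t=52: [25, 25, 25, 25, 25]
t=53: [120, 120, 120, 120, 120]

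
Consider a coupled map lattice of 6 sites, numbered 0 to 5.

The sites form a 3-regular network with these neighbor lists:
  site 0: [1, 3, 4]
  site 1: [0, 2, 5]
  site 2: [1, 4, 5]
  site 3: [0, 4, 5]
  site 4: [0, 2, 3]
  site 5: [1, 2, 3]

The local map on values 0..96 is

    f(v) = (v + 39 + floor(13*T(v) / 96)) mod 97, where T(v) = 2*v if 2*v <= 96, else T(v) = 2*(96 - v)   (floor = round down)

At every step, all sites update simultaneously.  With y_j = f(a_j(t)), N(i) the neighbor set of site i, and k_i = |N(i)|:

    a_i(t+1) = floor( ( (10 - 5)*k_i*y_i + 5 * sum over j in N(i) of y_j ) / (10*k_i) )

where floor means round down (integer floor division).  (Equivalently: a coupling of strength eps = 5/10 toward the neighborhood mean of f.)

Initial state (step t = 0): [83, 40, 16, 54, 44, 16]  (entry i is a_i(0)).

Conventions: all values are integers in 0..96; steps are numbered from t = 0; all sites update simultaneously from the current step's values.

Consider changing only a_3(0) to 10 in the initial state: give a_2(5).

Answer: a_2(5) = 48
Key observation: This trace re-runs the system from the modified initial state.

Derivation:
t=0: [83, 40, 16, 10, 44, 16]
t=1: [53, 68, 69, 55, 70, 62]
t=2: [10, 14, 17, 10, 14, 13]
t=3: [52, 55, 57, 52, 55, 55]
t=4: [6, 7, 8, 6, 7, 7]
t=5: [46, 47, 48, 46, 47, 47]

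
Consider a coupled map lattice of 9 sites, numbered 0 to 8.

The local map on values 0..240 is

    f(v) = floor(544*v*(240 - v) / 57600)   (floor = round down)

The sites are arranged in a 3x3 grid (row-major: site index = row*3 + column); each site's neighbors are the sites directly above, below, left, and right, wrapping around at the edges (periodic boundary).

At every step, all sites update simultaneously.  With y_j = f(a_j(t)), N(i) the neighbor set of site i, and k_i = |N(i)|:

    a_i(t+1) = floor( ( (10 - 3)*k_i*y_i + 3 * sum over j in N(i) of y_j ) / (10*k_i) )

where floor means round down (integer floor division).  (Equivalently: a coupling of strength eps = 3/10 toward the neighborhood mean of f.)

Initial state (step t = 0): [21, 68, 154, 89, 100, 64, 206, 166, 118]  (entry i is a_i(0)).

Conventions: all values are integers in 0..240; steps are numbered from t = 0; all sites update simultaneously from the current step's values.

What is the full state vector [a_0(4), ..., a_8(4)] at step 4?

Simulating step by step:
t=0: [21, 68, 154, 89, 100, 64, 206, 166, 118]
t=1: [62, 108, 117, 114, 126, 113, 77, 114, 125]
t=2: [111, 131, 132, 131, 134, 135, 120, 133, 133]
t=3: [134, 134, 134, 134, 133, 133, 135, 134, 134]
t=4: [133, 134, 134, 133, 134, 134, 133, 133, 133]

Answer: [133, 134, 134, 133, 134, 134, 133, 133, 133]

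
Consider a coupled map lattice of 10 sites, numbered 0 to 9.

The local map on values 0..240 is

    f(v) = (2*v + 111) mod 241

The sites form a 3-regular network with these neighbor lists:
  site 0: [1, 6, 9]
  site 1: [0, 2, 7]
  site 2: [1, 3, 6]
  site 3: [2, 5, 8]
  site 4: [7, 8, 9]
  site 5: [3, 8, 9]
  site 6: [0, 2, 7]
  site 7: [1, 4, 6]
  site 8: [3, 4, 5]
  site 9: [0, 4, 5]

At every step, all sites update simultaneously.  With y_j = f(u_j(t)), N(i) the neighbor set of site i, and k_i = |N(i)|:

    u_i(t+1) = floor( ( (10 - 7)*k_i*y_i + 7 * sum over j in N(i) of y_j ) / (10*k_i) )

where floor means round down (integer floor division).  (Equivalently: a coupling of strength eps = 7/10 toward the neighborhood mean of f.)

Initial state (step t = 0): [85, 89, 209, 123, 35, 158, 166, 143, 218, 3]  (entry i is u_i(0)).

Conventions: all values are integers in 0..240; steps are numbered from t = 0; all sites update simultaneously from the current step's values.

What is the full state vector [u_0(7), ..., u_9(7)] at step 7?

Answer: [162, 170, 171, 140, 91, 117, 172, 128, 102, 115]

Derivation:
t=0: [85, 89, 209, 123, 35, 158, 166, 143, 218, 3]
t=1: [97, 71, 99, 104, 133, 125, 117, 147, 132, 130]
t=2: [76, 72, 65, 98, 140, 115, 100, 108, 118, 113]
t=3: [48, 29, 35, 67, 112, 92, 46, 80, 105, 92]
t=4: [161, 148, 142, 74, 66, 48, 158, 117, 59, 99]
t=5: [155, 154, 132, 143, 94, 135, 160, 113, 121, 113]
t=6: [162, 149, 162, 136, 88, 126, 152, 128, 116, 117]
t=7: [162, 170, 171, 140, 91, 117, 172, 128, 102, 115]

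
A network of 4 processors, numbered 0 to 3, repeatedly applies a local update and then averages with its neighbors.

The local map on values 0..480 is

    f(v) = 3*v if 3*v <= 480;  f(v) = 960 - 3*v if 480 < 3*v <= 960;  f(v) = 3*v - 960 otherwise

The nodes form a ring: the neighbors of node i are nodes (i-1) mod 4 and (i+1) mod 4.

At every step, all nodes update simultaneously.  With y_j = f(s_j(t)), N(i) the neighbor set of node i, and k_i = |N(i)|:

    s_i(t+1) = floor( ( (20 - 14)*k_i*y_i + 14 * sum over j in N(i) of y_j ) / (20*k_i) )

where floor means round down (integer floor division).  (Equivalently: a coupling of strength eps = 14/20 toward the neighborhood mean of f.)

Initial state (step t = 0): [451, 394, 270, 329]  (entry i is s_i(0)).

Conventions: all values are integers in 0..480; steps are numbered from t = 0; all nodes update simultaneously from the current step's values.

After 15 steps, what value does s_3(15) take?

Simulating step by step:
t=0: [451, 394, 270, 329]
t=1: [205, 256, 132, 198]
t=2: [298, 316, 314, 369]
t=3: [75, 33, 61, 73]
t=4: [178, 172, 166, 208]
t=5: [400, 444, 411, 411]
t=6: [297, 291, 307, 261]
t=7: [113, 63, 104, 90]
t=8: [262, 284, 254, 308]
t=9: [102, 162, 109, 141]
t=10: [405, 363, 412, 348]
t=11: [151, 224, 157, 211]
t=12: [351, 409, 356, 421]
t=13: [227, 150, 231, 161]
t=14: [408, 326, 404, 334]
t=15: [100, 186, 96, 193]

Answer: s_3(15) = 193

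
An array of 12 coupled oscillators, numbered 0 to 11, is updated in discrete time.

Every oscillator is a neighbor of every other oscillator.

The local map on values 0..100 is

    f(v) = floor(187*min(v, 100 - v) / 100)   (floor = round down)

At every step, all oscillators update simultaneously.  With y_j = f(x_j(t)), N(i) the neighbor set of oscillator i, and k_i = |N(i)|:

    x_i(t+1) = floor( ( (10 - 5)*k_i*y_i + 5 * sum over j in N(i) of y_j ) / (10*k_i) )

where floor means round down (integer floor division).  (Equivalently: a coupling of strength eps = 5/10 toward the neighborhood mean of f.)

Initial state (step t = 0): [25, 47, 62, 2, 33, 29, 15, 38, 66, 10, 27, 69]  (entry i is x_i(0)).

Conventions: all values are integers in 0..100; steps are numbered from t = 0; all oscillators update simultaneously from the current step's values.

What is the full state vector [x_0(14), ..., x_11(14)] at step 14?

Answer: [84, 84, 85, 84, 85, 84, 85, 85, 85, 84, 83, 84]

Derivation:
t=0: [25, 47, 62, 2, 33, 29, 15, 38, 66, 10, 27, 69]
t=1: [48, 67, 59, 29, 55, 52, 40, 59, 56, 35, 50, 53]
t=2: [82, 70, 76, 66, 80, 82, 75, 76, 79, 71, 84, 81]
t=3: [38, 48, 43, 51, 40, 38, 44, 43, 41, 47, 36, 39]
t=4: [75, 83, 79, 84, 76, 75, 80, 79, 77, 82, 73, 75]
t=5: [42, 36, 39, 35, 41, 42, 38, 39, 41, 36, 44, 42]
t=6: [75, 70, 72, 69, 74, 75, 72, 72, 74, 70, 77, 75]
t=7: [48, 52, 51, 53, 49, 48, 51, 51, 49, 52, 46, 48]
t=8: [89, 89, 90, 88, 90, 89, 90, 90, 90, 89, 87, 89]
t=9: [19, 19, 18, 20, 18, 19, 18, 18, 18, 19, 21, 19]
t=10: [34, 34, 33, 35, 33, 34, 33, 33, 33, 34, 36, 34]
t=11: [62, 62, 61, 63, 61, 62, 61, 61, 61, 62, 64, 62]
t=12: [70, 70, 71, 70, 71, 70, 71, 71, 71, 70, 69, 70]
t=13: [55, 55, 54, 55, 54, 55, 54, 54, 54, 55, 56, 55]
t=14: [84, 84, 85, 84, 85, 84, 85, 85, 85, 84, 83, 84]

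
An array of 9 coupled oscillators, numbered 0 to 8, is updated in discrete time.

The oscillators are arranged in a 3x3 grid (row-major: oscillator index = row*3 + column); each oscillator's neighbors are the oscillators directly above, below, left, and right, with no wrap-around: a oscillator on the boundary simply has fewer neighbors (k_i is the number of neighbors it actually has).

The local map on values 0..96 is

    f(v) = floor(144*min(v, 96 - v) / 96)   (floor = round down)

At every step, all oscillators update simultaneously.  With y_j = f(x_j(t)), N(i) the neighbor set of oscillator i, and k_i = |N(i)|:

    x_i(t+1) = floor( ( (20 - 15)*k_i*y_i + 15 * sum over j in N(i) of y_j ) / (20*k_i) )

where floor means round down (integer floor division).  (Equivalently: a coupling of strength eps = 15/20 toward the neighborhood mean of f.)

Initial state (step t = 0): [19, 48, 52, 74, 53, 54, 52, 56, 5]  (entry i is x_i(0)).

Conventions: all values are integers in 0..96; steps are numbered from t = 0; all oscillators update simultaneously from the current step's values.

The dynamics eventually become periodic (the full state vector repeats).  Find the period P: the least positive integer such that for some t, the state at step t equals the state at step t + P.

Simulating step by step:
t=0: [19, 48, 52, 74, 53, 54, 52, 56, 5]
t=1: [46, 57, 67, 47, 58, 50, 51, 49, 47]
t=2: [65, 56, 58, 65, 64, 59, 69, 66, 69]
t=3: [51, 52, 57, 45, 50, 50, 44, 43, 47]
t=4: [66, 65, 65, 67, 67, 66, 65, 67, 67]
t=5: [44, 45, 45, 44, 43, 44, 43, 43, 43]
t=6: [66, 66, 66, 65, 65, 65, 64, 64, 64]
t=7: [45, 45, 45, 46, 46, 46, 47, 47, 47]
t=8: [67, 67, 67, 68, 68, 68, 69, 69, 69]
t=9: [42, 42, 42, 41, 41, 41, 40, 40, 40]
t=10: [62, 62, 62, 61, 61, 61, 60, 60, 60]
t=11: [51, 51, 51, 52, 52, 52, 53, 53, 53]
t=12: [66, 66, 66, 65, 65, 65, 64, 64, 64]

Answer: 6
Key observation: The state at step 6, [66, 66, 66, 65, 65, 65, 64, 64, 64], reappears at step 12 — and no state repeats earlier — so the cycle the system enters has period 6.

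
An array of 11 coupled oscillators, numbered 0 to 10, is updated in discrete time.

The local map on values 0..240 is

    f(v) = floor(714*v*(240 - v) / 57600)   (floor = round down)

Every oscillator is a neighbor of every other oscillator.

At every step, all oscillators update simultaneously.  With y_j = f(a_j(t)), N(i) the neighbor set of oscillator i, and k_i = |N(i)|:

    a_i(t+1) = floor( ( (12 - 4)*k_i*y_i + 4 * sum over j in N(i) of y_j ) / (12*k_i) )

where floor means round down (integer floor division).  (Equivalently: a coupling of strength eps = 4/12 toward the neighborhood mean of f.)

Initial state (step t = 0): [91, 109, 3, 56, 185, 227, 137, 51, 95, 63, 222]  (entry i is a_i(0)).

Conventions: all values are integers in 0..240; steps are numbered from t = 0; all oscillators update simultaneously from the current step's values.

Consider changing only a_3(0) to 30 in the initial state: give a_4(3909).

Answer: a_4(3909) = 157
Key observation: The state at step 10, [161, 161, 161, 161, 161, 161, 161, 161, 161, 161, 161], reappears at step 12: the system is in a cycle of period 2 from step 10 on.  Therefore the state at step 3909 equals the state at step 10 + ((3909 - 10) mod 2) = 11, which is [157, 157, 157, 157, 157, 157, 157, 157, 157, 157, 157].

Derivation:
t=0: [91, 109, 3, 30, 185, 227, 137, 51, 95, 63, 222]
t=1: [147, 153, 46, 90, 121, 64, 151, 116, 149, 128, 72]
t=2: [165, 163, 128, 164, 171, 146, 164, 171, 165, 170, 153]
t=3: [154, 155, 169, 154, 149, 165, 154, 149, 154, 150, 161]
t=4: [163, 162, 153, 163, 165, 156, 163, 165, 163, 165, 158]
t=5: [155, 156, 161, 155, 154, 160, 155, 154, 155, 154, 158]
t=6: [162, 161, 158, 162, 163, 159, 162, 163, 162, 163, 160]
t=7: [156, 156, 158, 156, 155, 158, 156, 155, 156, 155, 157]
t=8: [161, 161, 160, 161, 162, 160, 161, 162, 161, 162, 161]
t=9: [156, 156, 157, 156, 156, 157, 156, 156, 156, 156, 156]
t=10: [161, 161, 161, 161, 161, 161, 161, 161, 161, 161, 161]
t=11: [157, 157, 157, 157, 157, 157, 157, 157, 157, 157, 157]
t=12: [161, 161, 161, 161, 161, 161, 161, 161, 161, 161, 161]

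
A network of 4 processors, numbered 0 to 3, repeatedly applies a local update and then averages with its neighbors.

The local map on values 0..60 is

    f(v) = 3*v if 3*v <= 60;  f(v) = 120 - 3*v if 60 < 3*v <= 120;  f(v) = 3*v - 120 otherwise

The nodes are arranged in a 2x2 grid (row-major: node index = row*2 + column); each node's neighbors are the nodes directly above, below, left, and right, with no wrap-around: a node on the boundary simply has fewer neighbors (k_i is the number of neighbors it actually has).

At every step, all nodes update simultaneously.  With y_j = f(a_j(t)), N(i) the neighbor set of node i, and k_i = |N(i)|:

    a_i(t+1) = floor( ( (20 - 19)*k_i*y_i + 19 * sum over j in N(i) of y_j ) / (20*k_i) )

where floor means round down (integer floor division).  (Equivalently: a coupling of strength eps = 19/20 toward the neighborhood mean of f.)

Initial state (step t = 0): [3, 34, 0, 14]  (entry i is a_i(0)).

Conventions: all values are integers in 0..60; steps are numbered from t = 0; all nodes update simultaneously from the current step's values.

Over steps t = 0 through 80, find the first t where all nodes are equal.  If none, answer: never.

Simulating step by step:
t=0: [3, 34, 0, 14]  (not all equal)
t=1: [9, 25, 24, 10]  (not all equal)
t=2: [45, 29, 29, 45]  (not all equal)
t=3: [32, 15, 15, 32]  (not all equal)
t=4: [43, 25, 25, 43]  (not all equal)
t=5: [43, 10, 10, 43]  (not all equal)
t=6: [28, 10, 10, 28]  (not all equal)
t=7: [30, 35, 35, 30]  (not all equal)
t=8: [15, 29, 29, 15]  (not all equal)
t=9: [33, 44, 44, 33]  (not all equal)
t=10: [12, 20, 20, 12]  (not all equal)
t=11: [58, 37, 37, 58]  (not all equal)
t=12: [11, 51, 51, 11]  (not all equal)
t=13: [33, 33, 33, 33]  (all equal)

Answer: 13
Key observation: Synchronization is absorbing here: once all nodes are equal they stay equal, and step 13 is the first all-equal step.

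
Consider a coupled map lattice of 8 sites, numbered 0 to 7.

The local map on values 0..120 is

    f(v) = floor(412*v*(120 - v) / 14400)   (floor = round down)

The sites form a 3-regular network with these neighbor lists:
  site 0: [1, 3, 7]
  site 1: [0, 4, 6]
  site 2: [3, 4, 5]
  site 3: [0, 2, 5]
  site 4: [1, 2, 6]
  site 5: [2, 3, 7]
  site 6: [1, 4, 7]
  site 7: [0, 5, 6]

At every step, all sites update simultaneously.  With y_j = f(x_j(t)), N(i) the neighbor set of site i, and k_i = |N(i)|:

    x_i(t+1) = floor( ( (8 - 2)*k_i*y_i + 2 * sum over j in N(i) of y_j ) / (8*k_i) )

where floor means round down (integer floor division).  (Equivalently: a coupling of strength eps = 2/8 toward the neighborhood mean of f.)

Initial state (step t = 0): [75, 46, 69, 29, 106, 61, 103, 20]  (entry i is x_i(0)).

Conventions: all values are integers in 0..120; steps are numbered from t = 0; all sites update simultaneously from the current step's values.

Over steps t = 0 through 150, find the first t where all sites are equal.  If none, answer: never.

Simulating step by step:
t=0: [75, 46, 69, 29, 106, 61, 103, 20]  (not all equal)
t=1: [91, 88, 93, 81, 52, 95, 53, 63]  (not all equal)
t=2: [78, 83, 74, 85, 96, 72, 99, 96]  (not all equal)
t=3: [89, 83, 93, 87, 69, 94, 62, 69]  (not all equal)
t=4: [80, 88, 74, 79, 96, 72, 100, 95]  (not all equal)
t=5: [88, 77, 94, 92, 68, 94, 60, 70]  (not all equal)
t=6: [82, 94, 72, 72, 97, 71, 101, 96]  (not all equal)
t=7: [86, 68, 95, 97, 65, 96, 56, 68]  (not all equal)
t=8: [84, 99, 69, 65, 99, 68, 101, 96]  (not all equal)
t=9: [83, 60, 96, 100, 62, 98, 55, 68]  (not all equal)
t=10: [87, 101, 67, 60, 99, 64, 102, 96]  (not all equal)
t=11: [80, 56, 97, 101, 61, 98, 53, 68]  (not all equal)
t=12: [89, 101, 65, 58, 98, 63, 101, 96]  (not all equal)
t=13: [76, 56, 98, 100, 63, 98, 55, 68]  (not all equal)
t=14: [92, 101, 64, 60, 98, 64, 101, 97]  (not all equal)
t=15: [73, 56, 98, 100, 63, 98, 55, 66]  (not all equal)
t=16: [95, 101, 64, 61, 98, 64, 101, 97]  (not all equal)
t=17: [68, 55, 98, 99, 63, 98, 55, 65]  (not all equal)
t=18: [97, 101, 64, 62, 98, 64, 102, 98]  (not all equal)
t=19: [65, 55, 98, 98, 63, 98, 53, 63]  (not all equal)
t=20: [98, 101, 64, 64, 98, 64, 101, 98]  (not all equal)
t=21: [63, 55, 98, 98, 63, 98, 55, 63]  (not all equal)
t=22: [98, 102, 64, 64, 98, 64, 102, 98]  (not all equal)
t=23: [63, 53, 98, 98, 62, 98, 53, 63]  (not all equal)
t=24: [98, 101, 64, 64, 98, 64, 101, 98]  (not all equal)

Answer: never
Key observation: The state at step 20 reappears at step 24 — the system is in a cycle of period 4 from step 20 on.  No step 0..24 is synchronized, and the cycle repeats forever, so no step up to 150 (or ever) has all sites equal.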